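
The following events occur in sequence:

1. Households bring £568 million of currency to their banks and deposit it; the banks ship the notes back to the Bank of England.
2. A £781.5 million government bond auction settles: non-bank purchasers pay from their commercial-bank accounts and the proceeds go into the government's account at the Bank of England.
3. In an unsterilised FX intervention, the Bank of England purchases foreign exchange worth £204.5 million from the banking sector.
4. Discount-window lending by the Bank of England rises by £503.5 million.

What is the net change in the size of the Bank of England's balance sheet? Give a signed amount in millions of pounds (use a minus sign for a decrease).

+£708 million

Bank of England balance sheet:
  Assets:      Loans to banks +£503.5M, Foreign assets +£204.5M
  Liabilities: Bank reserves +£494.5M, Currency in circulation −£568M, Government deposits +£781.5M
Commercial banking system:
  Assets:      Reserves at CB +£494.5M, Foreign assets −£204.5M
  Liabilities: Checkable deposits −£213.5M, Borrowings from CB +£503.5M
Change in total Bank of England assets = +£708 million.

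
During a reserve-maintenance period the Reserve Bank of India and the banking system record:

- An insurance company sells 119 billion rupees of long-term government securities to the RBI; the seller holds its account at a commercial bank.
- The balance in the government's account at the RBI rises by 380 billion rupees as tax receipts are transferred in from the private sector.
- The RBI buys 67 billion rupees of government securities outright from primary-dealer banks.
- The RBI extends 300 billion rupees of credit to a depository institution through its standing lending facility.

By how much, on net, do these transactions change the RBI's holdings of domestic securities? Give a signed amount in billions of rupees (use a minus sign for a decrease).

Asset purchase (from non-banks) 119 billion rupees: securities added to the RBI's portfolio → +119B.
Government account inflow 380 billion rupees: the RBI's securities portfolio is untouched → 0.
OMO purchase (from banks) 67 billion rupees: securities added to the RBI's portfolio → +67B.
Discount-window loan 300 billion rupees: the RBI's securities portfolio is untouched → 0.
Net: 119 + 0 + 67 + 0 = +186 billion.

+186 billion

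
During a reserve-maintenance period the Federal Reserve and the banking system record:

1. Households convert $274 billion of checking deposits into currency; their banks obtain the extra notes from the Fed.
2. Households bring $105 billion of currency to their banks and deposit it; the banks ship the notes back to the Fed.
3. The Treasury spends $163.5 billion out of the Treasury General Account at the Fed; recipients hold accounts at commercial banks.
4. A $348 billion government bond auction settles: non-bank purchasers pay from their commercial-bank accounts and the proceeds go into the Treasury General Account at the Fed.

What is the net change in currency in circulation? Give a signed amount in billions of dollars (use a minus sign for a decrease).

Currency withdrawal $274 billion: notes leave the central bank → +$274B.
Currency deposit $105 billion: notes return to the central bank → −$105B.
Government spending $163.5 billion: no currency enters or leaves circulation → 0.
Government account inflow $348 billion: no currency enters or leaves circulation → 0.
Net: 274 − 105 + 0 + 0 = +$169 billion.

+$169 billion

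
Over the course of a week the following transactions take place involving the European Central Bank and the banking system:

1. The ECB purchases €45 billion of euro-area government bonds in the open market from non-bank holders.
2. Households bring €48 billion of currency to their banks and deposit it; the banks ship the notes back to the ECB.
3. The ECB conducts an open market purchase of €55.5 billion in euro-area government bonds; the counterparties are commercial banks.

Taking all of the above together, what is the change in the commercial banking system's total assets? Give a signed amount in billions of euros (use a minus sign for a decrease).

+€93 billion

Asset purchase (from non-banks) €45 billion: bank balance sheets expand → +€45B.
Currency deposit €48 billion: bank balance sheets expand → +€48B.
OMO purchase (from banks) €55.5 billion: just an asset swap on bank balance sheets → 0.
Net: 45 + 48 + 0 = +€93 billion.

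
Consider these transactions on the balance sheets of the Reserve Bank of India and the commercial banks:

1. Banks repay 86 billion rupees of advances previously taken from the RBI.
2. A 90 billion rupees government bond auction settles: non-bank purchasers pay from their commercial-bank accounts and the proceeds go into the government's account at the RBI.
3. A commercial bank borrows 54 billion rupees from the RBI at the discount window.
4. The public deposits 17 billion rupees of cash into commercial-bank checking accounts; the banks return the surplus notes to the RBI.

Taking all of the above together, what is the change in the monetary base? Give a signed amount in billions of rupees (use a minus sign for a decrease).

-122 billion

Discount-window repayment 86 billion rupees: RBI balance sheet contracts → −86B.
Government account inflow 90 billion rupees: reserves shift to a non-base liability → −90B.
Discount-window loan 54 billion rupees: RBI balance sheet expands → +54B.
Currency deposit 17 billion rupees: just a shift between currency and reserves — both are base money → 0.
Net: −86 − 90 + 54 + 0 = -122 billion.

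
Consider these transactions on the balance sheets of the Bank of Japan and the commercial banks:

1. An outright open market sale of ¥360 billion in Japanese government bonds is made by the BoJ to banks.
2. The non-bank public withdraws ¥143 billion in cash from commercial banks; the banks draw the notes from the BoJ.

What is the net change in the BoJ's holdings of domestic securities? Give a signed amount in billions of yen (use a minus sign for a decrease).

OMO sale (to banks) ¥360 billion: securities removed from the BoJ's portfolio → −¥360B.
Currency withdrawal ¥143 billion: the BoJ's securities portfolio is untouched → 0.
Net: −360 + 0 = -¥360 billion.

-¥360 billion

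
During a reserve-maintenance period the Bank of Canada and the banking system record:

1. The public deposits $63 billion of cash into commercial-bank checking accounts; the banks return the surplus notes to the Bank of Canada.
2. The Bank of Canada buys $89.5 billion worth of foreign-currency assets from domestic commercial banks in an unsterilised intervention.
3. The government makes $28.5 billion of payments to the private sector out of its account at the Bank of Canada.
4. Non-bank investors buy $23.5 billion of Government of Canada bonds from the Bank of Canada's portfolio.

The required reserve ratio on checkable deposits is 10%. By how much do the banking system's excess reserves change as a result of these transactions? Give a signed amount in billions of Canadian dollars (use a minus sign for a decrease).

Currency deposit $63 billion: reserves +$63B, deposits +$63B.
FX purchase $89.5 billion: reserves +$89.5B, deposits 0.
Government spending $28.5 billion: reserves +$28.5B, deposits +$28.5B.
Asset sale (to non-banks) $23.5 billion: reserves −$23.5B, deposits −$23.5B.
Totals: Δreserves = +$157.5B, Δdeposits = +$68B.
Δrequired reserves = 10% × +$68B = +$6.8B.
Δexcess reserves = Δreserves − Δrequired = +$157.5B − (+$6.8B) = +$150.7 billion.

+$150.7 billion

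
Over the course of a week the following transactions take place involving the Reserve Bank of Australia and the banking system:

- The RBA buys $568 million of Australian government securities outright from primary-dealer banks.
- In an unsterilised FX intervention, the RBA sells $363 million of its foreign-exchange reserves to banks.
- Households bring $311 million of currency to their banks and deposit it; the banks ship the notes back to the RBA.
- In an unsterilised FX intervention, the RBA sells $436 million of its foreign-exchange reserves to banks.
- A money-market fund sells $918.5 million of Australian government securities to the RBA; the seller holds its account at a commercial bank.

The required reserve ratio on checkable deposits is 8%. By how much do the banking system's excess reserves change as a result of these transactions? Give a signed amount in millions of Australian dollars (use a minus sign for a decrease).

+$900.14 million

OMO purchase (from banks) $568 million: reserves +$568M, deposits 0.
FX sale $363 million: reserves −$363M, deposits 0.
Currency deposit $311 million: reserves +$311M, deposits +$311M.
FX sale $436 million: reserves −$436M, deposits 0.
Asset purchase (from non-banks) $918.5 million: reserves +$918.5M, deposits +$918.5M.
Totals: Δreserves = +$998.5M, Δdeposits = +$1229.5M.
Δrequired reserves = 8% × +$1229.5M = +$98.36M.
Δexcess reserves = Δreserves − Δrequired = +$998.5M − (+$98.36M) = +$900.14 million.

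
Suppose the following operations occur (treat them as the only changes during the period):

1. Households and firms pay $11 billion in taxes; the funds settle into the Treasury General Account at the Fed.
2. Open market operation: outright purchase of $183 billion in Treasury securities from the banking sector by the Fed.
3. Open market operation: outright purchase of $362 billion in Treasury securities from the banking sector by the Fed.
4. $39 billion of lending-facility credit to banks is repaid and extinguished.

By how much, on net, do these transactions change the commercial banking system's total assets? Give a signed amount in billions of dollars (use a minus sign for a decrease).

-$50 billion

Government account inflow $11 billion: bank balance sheets shrink → −$11B.
OMO purchase (from banks) $183 billion: just an asset swap on bank balance sheets → 0.
OMO purchase (from banks) $362 billion: just an asset swap on bank balance sheets → 0.
Discount-window repayment $39 billion: bank balance sheets shrink → −$39B.
Net: −11 + 0 + 0 − 39 = -$50 billion.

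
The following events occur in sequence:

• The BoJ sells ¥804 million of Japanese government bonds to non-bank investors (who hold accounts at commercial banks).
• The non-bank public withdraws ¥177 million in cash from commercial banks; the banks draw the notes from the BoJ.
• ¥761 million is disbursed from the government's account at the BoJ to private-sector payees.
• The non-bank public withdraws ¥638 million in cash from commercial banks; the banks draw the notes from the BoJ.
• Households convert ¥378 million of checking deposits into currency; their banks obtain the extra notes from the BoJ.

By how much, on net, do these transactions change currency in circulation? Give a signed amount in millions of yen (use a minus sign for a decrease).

BoJ balance sheet:
  Assets:      Securities −¥804M
  Liabilities: Bank reserves −¥1236M, Currency in circulation +¥1193M, Government deposits −¥761M
Commercial banking system:
  Assets:      Reserves at CB −¥1236M
  Liabilities: Checkable deposits −¥1236M
So the change in currency in circulation is +¥1193 million.

+¥1193 million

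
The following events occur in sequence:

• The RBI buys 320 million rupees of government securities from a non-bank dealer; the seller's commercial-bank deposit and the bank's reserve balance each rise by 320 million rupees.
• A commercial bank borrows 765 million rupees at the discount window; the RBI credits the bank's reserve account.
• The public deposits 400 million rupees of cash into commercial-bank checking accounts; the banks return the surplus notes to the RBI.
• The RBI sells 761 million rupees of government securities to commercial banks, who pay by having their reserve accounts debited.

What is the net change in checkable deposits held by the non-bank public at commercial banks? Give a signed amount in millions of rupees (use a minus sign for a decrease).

+720 million

Asset purchase (from non-banks) 320 million rupees: non-bank counterparties' bank balances rise → +320M.
Discount-window loan 765 million rupees: the counterparty is a bank, so public deposits are unchanged → 0.
Currency deposit 400 million rupees: non-bank counterparties' bank balances rise → +400M.
OMO sale (to banks) 761 million rupees: the counterparty is a bank, so public deposits are unchanged → 0.
Net: 320 + 0 + 400 + 0 = +720 million.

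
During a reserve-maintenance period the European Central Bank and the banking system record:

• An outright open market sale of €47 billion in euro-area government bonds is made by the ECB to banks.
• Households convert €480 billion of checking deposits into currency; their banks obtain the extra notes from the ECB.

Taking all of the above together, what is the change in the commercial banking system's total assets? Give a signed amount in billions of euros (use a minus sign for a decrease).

-€480 billion

OMO sale (to banks) €47 billion: just an asset swap on bank balance sheets → 0.
Currency withdrawal €480 billion: bank balance sheets shrink → −€480B.
Net: 0 − 480 = -€480 billion.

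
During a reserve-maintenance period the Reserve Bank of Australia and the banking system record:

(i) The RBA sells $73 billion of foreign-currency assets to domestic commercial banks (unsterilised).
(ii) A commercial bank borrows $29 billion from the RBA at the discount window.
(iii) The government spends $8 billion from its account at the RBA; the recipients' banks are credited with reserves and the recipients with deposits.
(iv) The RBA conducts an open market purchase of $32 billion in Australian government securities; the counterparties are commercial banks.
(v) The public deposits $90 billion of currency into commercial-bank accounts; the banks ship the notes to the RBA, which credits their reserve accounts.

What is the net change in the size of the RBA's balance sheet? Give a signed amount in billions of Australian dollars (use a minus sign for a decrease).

-$12 billion

FX sale $73 billion: an RBA asset is shed → −$73B.
Discount-window loan $29 billion: an RBA asset is acquired → +$29B.
Government spending $8 billion: only the composition of liabilities changes → 0.
OMO purchase (from banks) $32 billion: an RBA asset is acquired → +$32B.
Currency deposit $90 billion: only the composition of liabilities changes → 0.
Net: −73 + 29 + 0 + 32 + 0 = -$12 billion.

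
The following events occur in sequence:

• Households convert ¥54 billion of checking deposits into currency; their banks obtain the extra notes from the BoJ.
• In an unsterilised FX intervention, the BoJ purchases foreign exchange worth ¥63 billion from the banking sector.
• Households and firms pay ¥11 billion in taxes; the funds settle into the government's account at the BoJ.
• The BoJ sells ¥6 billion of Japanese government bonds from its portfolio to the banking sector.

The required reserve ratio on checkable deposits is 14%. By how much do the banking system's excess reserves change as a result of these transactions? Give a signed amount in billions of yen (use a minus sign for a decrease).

Currency withdrawal ¥54 billion: reserves −¥54B, deposits −¥54B.
FX purchase ¥63 billion: reserves +¥63B, deposits 0.
Government account inflow ¥11 billion: reserves −¥11B, deposits −¥11B.
OMO sale (to banks) ¥6 billion: reserves −¥6B, deposits 0.
Totals: Δreserves = −¥8B, Δdeposits = −¥65B.
Δrequired reserves = 14% × −¥65B = −¥9.1B.
Δexcess reserves = Δreserves − Δrequired = −¥8B − (−¥9.1B) = +¥1.1 billion.

+¥1.1 billion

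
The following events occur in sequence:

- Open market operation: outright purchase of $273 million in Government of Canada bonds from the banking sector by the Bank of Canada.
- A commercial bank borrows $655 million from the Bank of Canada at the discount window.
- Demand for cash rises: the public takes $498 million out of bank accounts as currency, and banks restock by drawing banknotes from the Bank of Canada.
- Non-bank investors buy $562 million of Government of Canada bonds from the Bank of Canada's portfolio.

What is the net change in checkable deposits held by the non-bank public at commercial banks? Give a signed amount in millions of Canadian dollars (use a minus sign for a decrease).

-$1060 million

Bank of Canada balance sheet:
  Assets:      Securities −$289M, Loans to banks +$655M
  Liabilities: Bank reserves −$132M, Currency in circulation +$498M
Commercial banking system:
  Assets:      Reserves at CB −$132M, Securities −$273M
  Liabilities: Checkable deposits −$1060M, Borrowings from CB +$655M
So the change in checkable deposits held by the non-bank public at commercial banks is -$1060 million.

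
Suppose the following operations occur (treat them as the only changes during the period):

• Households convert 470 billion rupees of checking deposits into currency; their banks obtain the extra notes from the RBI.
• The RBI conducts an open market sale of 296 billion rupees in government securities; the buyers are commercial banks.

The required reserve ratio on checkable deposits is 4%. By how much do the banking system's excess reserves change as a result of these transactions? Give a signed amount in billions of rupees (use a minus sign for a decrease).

Currency withdrawal 470 billion rupees: reserves −470B, deposits −470B.
OMO sale (to banks) 296 billion rupees: reserves −296B, deposits 0.
Totals: Δreserves = −766B, Δdeposits = −470B.
Δrequired reserves = 4% × −470B = −18.8B.
Δexcess reserves = Δreserves − Δrequired = −766B − (−18.8B) = -747.2 billion.

-747.2 billion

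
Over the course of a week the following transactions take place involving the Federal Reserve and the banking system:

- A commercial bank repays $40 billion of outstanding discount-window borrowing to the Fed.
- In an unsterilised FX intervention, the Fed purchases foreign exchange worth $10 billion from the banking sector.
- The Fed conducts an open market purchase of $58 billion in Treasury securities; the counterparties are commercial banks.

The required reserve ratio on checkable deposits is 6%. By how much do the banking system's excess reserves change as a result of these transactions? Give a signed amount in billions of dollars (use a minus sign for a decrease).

Discount-window repayment $40 billion: reserves −$40B, deposits 0.
FX purchase $10 billion: reserves +$10B, deposits 0.
OMO purchase (from banks) $58 billion: reserves +$58B, deposits 0.
Totals: Δreserves = +$28B, Δdeposits = 0.
Δrequired reserves = 6% × 0 = 0.
Δexcess reserves = Δreserves − Δrequired = +$28B − (0) = +$28 billion.

+$28 billion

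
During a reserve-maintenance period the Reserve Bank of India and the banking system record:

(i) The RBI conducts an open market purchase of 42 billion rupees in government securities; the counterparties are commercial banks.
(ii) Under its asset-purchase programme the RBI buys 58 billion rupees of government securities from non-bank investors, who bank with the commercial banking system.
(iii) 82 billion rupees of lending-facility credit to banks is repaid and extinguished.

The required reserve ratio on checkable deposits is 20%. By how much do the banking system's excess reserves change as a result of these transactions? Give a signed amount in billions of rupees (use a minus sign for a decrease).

+6.4 billion

OMO purchase (from banks) 42 billion rupees: reserves +42B, deposits 0.
Asset purchase (from non-banks) 58 billion rupees: reserves +58B, deposits +58B.
Discount-window repayment 82 billion rupees: reserves −82B, deposits 0.
Totals: Δreserves = +18B, Δdeposits = +58B.
Δrequired reserves = 20% × +58B = +11.6B.
Δexcess reserves = Δreserves − Δrequired = +18B − (+11.6B) = +6.4 billion.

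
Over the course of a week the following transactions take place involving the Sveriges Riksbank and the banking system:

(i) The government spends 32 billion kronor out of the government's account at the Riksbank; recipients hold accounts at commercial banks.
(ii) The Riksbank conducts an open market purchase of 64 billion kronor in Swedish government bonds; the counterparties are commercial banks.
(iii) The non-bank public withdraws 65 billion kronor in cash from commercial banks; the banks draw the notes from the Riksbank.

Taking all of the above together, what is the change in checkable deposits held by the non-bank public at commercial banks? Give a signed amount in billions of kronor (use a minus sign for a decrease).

Riksbank balance sheet:
  Assets:      Securities +64B
  Liabilities: Bank reserves +31B, Currency in circulation +65B, Government deposits −32B
Commercial banking system:
  Assets:      Reserves at CB +31B, Securities −64B
  Liabilities: Checkable deposits −33B
So the change in checkable deposits held by the non-bank public at commercial banks is -33 billion.

-33 billion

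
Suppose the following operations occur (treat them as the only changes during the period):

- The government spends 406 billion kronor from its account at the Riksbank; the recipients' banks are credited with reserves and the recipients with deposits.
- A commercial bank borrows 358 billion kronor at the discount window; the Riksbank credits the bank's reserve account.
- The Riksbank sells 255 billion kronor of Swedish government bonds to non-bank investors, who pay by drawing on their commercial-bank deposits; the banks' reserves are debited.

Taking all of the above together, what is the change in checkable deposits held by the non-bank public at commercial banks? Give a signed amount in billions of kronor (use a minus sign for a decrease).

+151 billion

Government spending 406 billion kronor: non-bank counterparties' bank balances rise → +406B.
Discount-window loan 358 billion kronor: the counterparty is a bank, so public deposits are unchanged → 0.
Asset sale (to non-banks) 255 billion kronor: non-bank counterparties' bank balances fall → −255B.
Net: 406 + 0 − 255 = +151 billion.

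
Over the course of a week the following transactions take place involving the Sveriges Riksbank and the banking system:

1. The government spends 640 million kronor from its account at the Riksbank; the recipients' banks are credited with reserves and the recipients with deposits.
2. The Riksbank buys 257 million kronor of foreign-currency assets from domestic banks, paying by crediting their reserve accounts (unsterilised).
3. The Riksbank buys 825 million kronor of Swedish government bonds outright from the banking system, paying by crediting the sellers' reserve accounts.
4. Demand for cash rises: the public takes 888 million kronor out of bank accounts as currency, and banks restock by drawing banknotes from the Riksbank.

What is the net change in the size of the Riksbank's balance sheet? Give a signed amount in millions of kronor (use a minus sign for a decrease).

Government spending 640 million kronor: only the composition of liabilities changes → 0.
FX purchase 257 million kronor: a Riksbank asset is acquired → +257M.
OMO purchase (from banks) 825 million kronor: a Riksbank asset is acquired → +825M.
Currency withdrawal 888 million kronor: only the composition of liabilities changes → 0.
Net: 0 + 257 + 825 + 0 = +1082 million.

+1082 million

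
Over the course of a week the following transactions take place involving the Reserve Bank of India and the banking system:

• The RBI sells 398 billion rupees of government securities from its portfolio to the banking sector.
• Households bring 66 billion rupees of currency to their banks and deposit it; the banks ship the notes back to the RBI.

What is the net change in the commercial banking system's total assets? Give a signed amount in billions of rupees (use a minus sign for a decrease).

+66 billion

RBI balance sheet:
  Assets:      Securities −398B
  Liabilities: Bank reserves −332B, Currency in circulation −66B
Commercial banking system:
  Assets:      Reserves at CB −332B, Securities +398B
  Liabilities: Checkable deposits +66B
Change in total bank assets = +66 billion.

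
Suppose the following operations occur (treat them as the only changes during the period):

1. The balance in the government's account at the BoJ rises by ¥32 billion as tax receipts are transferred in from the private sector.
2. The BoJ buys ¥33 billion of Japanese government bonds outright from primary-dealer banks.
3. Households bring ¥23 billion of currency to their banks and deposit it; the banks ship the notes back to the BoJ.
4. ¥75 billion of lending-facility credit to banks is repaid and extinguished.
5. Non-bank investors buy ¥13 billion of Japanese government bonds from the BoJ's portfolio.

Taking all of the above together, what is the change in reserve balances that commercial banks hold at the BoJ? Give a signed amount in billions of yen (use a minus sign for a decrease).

Government account inflow ¥32 billion: funds move from bank reserves into the government account → −¥32B.
OMO purchase (from banks) ¥33 billion: the BoJ pays by crediting reserve accounts → +¥33B.
Currency deposit ¥23 billion: returned notes are swapped for reserve credit → +¥23B.
Discount-window repayment ¥75 billion: repayment is debited from reserves → −¥75B.
Asset sale (to non-banks) ¥13 billion: the non-bank buyers' banks settle from reserves → −¥13B.
Net: −32 + 33 + 23 − 75 − 13 = -¥64 billion.

-¥64 billion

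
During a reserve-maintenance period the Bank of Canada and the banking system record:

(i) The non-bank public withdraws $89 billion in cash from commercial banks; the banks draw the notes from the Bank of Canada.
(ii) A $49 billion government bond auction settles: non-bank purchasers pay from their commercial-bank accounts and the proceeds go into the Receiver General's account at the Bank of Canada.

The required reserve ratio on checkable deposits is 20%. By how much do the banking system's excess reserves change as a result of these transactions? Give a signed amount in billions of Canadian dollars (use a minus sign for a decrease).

-$110.4 billion

Currency withdrawal $89 billion: reserves −$89B, deposits −$89B.
Government account inflow $49 billion: reserves −$49B, deposits −$49B.
Totals: Δreserves = −$138B, Δdeposits = −$138B.
Δrequired reserves = 20% × −$138B = −$27.6B.
Δexcess reserves = Δreserves − Δrequired = −$138B − (−$27.6B) = -$110.4 billion.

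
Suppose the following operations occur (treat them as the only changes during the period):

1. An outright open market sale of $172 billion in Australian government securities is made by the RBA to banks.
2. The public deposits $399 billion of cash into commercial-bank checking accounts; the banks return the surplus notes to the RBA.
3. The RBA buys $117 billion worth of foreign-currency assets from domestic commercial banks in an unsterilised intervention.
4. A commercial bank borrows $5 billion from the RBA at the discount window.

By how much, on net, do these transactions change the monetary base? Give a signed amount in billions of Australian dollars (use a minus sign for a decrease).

-$50 billion

OMO sale (to banks) $172 billion: RBA balance sheet contracts → −$172B.
Currency deposit $399 billion: just a shift between currency and reserves — both are base money → 0.
FX purchase $117 billion: RBA balance sheet expands → +$117B.
Discount-window loan $5 billion: RBA balance sheet expands → +$5B.
Net: −172 + 0 + 117 + 5 = -$50 billion.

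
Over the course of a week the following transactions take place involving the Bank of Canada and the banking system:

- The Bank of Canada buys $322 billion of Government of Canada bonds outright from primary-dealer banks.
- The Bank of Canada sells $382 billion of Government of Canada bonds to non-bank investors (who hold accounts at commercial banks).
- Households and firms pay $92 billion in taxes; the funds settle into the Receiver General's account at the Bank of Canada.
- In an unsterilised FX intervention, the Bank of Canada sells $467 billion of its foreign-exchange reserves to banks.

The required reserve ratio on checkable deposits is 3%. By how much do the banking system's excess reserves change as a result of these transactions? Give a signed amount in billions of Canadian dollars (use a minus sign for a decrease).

-$604.78 billion

OMO purchase (from banks) $322 billion: reserves +$322B, deposits 0.
Asset sale (to non-banks) $382 billion: reserves −$382B, deposits −$382B.
Government account inflow $92 billion: reserves −$92B, deposits −$92B.
FX sale $467 billion: reserves −$467B, deposits 0.
Totals: Δreserves = −$619B, Δdeposits = −$474B.
Δrequired reserves = 3% × −$474B = −$14.22B.
Δexcess reserves = Δreserves − Δrequired = −$619B − (−$14.22B) = -$604.78 billion.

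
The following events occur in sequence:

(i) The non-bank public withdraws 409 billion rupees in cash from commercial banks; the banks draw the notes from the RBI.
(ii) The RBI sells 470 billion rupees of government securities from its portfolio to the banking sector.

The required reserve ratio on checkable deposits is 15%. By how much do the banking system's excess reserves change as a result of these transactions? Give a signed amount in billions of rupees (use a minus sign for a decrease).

-817.65 billion

Currency withdrawal 409 billion rupees: reserves −409B, deposits −409B.
OMO sale (to banks) 470 billion rupees: reserves −470B, deposits 0.
Totals: Δreserves = −879B, Δdeposits = −409B.
Δrequired reserves = 15% × −409B = −61.35B.
Δexcess reserves = Δreserves − Δrequired = −879B − (−61.35B) = -817.65 billion.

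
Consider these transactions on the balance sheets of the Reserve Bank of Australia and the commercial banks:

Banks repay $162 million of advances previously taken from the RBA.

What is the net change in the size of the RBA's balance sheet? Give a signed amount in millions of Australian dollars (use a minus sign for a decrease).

-$162 million

Discount-window repayment $162 million: an RBA asset is shed → −$162M.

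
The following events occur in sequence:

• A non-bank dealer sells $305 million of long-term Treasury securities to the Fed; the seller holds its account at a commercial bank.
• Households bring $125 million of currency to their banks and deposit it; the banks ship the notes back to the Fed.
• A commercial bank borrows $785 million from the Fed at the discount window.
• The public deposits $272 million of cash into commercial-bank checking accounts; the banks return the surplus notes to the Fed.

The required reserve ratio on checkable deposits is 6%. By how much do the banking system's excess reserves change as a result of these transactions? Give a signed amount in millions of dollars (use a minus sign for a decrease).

+$1444.88 million

Asset purchase (from non-banks) $305 million: reserves +$305M, deposits +$305M.
Currency deposit $125 million: reserves +$125M, deposits +$125M.
Discount-window loan $785 million: reserves +$785M, deposits 0.
Currency deposit $272 million: reserves +$272M, deposits +$272M.
Totals: Δreserves = +$1487M, Δdeposits = +$702M.
Δrequired reserves = 6% × +$702M = +$42.12M.
Δexcess reserves = Δreserves − Δrequired = +$1487M − (+$42.12M) = +$1444.88 million.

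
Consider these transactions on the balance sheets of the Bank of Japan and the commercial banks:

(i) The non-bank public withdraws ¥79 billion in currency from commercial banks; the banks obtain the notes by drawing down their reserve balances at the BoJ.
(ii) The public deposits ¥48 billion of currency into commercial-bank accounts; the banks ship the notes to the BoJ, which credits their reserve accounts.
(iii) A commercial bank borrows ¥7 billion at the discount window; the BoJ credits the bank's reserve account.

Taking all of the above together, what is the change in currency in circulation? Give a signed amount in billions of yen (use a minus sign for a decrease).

Currency withdrawal ¥79 billion: notes leave the central bank → +¥79B.
Currency deposit ¥48 billion: notes return to the central bank → −¥48B.
Discount-window loan ¥7 billion: no currency enters or leaves circulation → 0.
Net: 79 − 48 + 0 = +¥31 billion.

+¥31 billion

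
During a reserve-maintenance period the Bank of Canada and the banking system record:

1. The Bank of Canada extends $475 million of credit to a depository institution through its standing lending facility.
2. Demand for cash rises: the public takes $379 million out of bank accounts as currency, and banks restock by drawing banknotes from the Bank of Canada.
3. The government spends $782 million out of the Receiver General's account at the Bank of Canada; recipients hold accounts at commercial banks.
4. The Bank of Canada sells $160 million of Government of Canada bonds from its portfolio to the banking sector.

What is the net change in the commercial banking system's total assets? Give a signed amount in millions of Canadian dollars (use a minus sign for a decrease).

+$878 million

Bank of Canada balance sheet:
  Assets:      Securities −$160M, Loans to banks +$475M
  Liabilities: Bank reserves +$718M, Currency in circulation +$379M, Government deposits −$782M
Commercial banking system:
  Assets:      Reserves at CB +$718M, Securities +$160M
  Liabilities: Checkable deposits +$403M, Borrowings from CB +$475M
Change in total bank assets = +$878 million.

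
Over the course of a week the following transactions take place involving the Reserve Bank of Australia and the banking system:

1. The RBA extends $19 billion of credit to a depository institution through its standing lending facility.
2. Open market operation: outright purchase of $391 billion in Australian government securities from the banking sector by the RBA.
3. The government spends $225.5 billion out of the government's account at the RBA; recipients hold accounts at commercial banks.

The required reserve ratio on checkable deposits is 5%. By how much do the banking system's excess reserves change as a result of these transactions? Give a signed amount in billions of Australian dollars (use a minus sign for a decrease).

+$624.225 billion

Discount-window loan $19 billion: reserves +$19B, deposits 0.
OMO purchase (from banks) $391 billion: reserves +$391B, deposits 0.
Government spending $225.5 billion: reserves +$225.5B, deposits +$225.5B.
Totals: Δreserves = +$635.5B, Δdeposits = +$225.5B.
Δrequired reserves = 5% × +$225.5B = +$11.275B.
Δexcess reserves = Δreserves − Δrequired = +$635.5B − (+$11.275B) = +$624.225 billion.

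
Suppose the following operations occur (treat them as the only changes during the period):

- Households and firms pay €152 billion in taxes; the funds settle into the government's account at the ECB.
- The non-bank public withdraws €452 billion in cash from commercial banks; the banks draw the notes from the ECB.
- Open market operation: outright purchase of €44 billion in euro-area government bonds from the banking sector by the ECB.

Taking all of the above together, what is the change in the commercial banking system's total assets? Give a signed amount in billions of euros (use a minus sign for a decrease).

-€604 billion

Government account inflow €152 billion: bank balance sheets shrink → −€152B.
Currency withdrawal €452 billion: bank balance sheets shrink → −€452B.
OMO purchase (from banks) €44 billion: just an asset swap on bank balance sheets → 0.
Net: −152 − 452 + 0 = -€604 billion.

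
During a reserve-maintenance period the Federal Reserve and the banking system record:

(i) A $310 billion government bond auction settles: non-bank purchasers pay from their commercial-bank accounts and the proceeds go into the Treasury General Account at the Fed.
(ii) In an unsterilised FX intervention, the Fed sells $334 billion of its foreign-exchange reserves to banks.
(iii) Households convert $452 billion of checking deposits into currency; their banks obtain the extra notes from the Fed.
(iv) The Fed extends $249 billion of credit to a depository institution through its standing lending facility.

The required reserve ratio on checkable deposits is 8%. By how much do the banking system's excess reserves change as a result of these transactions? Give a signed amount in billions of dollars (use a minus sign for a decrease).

-$786.04 billion

Government account inflow $310 billion: reserves −$310B, deposits −$310B.
FX sale $334 billion: reserves −$334B, deposits 0.
Currency withdrawal $452 billion: reserves −$452B, deposits −$452B.
Discount-window loan $249 billion: reserves +$249B, deposits 0.
Totals: Δreserves = −$847B, Δdeposits = −$762B.
Δrequired reserves = 8% × −$762B = −$60.96B.
Δexcess reserves = Δreserves − Δrequired = −$847B − (−$60.96B) = -$786.04 billion.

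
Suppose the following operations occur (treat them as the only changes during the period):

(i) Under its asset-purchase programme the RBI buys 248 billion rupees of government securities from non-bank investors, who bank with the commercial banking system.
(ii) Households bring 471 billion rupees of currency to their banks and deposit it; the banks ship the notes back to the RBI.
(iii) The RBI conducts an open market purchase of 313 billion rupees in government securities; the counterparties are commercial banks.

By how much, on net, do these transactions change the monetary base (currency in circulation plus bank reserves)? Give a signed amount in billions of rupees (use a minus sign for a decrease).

Asset purchase (from non-banks) 248 billion rupees: RBI balance sheet expands → +248B.
Currency deposit 471 billion rupees: just a shift between currency and reserves — both are base money → 0.
OMO purchase (from banks) 313 billion rupees: RBI balance sheet expands → +313B.
Net: 248 + 0 + 313 = +561 billion.

+561 billion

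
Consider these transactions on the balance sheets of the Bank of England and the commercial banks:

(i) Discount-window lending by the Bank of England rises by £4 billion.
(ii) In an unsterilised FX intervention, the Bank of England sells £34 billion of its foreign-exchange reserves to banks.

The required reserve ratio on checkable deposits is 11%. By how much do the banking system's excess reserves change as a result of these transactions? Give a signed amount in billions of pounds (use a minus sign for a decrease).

-£30 billion

Discount-window loan £4 billion: reserves +£4B, deposits 0.
FX sale £34 billion: reserves −£34B, deposits 0.
Totals: Δreserves = −£30B, Δdeposits = 0.
Δrequired reserves = 11% × 0 = 0.
Δexcess reserves = Δreserves − Δrequired = −£30B − (0) = -£30 billion.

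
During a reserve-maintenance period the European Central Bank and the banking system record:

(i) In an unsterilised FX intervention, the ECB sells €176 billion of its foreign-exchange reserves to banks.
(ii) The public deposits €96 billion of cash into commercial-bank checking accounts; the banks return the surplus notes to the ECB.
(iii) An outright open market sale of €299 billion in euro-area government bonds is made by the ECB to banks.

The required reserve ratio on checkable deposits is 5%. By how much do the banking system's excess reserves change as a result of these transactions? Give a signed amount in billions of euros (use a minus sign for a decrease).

FX sale €176 billion: reserves −€176B, deposits 0.
Currency deposit €96 billion: reserves +€96B, deposits +€96B.
OMO sale (to banks) €299 billion: reserves −€299B, deposits 0.
Totals: Δreserves = −€379B, Δdeposits = +€96B.
Δrequired reserves = 5% × +€96B = +€4.8B.
Δexcess reserves = Δreserves − Δrequired = −€379B − (+€4.8B) = -€383.8 billion.

-€383.8 billion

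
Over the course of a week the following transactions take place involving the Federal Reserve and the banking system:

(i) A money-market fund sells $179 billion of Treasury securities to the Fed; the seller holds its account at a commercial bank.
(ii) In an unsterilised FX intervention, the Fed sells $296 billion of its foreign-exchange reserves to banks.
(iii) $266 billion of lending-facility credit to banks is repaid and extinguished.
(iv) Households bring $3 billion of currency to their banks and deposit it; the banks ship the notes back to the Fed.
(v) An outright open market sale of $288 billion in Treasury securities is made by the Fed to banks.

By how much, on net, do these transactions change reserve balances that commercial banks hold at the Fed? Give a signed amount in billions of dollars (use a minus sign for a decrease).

-$668 billion

Fed balance sheet:
  Assets:      Securities −$109B, Loans to banks −$266B, Foreign assets −$296B
  Liabilities: Bank reserves −$668B, Currency in circulation −$3B
So the change in reserve balances that commercial banks hold at the Fed is -$668 billion.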